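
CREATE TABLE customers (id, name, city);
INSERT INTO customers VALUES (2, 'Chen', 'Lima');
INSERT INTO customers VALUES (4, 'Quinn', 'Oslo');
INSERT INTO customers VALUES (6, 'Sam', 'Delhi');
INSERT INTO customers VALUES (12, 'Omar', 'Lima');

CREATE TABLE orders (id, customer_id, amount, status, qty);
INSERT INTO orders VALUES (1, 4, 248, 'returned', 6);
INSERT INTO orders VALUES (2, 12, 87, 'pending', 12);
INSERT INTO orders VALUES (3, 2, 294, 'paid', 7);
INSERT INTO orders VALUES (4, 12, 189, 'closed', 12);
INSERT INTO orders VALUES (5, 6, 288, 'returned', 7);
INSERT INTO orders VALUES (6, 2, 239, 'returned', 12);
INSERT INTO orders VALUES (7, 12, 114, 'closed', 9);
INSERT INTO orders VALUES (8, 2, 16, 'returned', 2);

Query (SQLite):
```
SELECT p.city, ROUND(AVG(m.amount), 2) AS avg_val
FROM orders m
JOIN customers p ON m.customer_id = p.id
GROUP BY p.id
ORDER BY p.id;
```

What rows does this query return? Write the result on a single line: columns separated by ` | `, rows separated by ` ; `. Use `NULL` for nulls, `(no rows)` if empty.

Lima | 183 ; Oslo | 248 ; Delhi | 288 ; Lima | 130

Join each orders row to its customers via customer_id.
Group joined rows by customers.id; compute ROUND(AVG(m.amount), 2) per group.
  2: ids {3, 6, 8} → ROUND(AVG(m.amount), 2)=183
  4: ids {1} → ROUND(AVG(m.amount), 2)=248
  6: ids {5} → ROUND(AVG(m.amount), 2)=288
  12: ids {2, 4, 7} → ROUND(AVG(m.amount), 2)=130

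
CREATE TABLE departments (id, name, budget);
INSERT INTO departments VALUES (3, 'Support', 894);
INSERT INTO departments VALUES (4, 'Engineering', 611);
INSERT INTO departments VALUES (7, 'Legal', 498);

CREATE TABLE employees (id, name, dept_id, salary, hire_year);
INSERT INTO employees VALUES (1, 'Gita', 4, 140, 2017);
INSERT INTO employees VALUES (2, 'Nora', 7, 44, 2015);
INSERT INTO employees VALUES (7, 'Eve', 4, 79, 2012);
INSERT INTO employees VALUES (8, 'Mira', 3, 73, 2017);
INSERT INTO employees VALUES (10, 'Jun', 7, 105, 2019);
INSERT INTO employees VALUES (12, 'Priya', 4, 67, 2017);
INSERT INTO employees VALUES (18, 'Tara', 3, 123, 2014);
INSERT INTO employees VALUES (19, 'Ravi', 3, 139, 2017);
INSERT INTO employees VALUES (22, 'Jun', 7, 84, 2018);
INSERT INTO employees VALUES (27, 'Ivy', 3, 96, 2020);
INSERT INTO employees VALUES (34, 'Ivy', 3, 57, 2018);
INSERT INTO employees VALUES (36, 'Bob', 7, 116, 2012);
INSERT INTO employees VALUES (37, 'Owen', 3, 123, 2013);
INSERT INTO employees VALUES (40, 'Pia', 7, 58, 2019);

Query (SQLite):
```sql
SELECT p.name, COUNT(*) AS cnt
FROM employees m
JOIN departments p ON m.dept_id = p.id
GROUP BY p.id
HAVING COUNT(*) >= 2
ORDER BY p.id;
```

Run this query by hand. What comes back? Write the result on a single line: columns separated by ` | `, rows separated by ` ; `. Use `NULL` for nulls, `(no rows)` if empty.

Join each employees row to its departments via dept_id.
Group joined rows by departments.id; compute COUNT(*) per group.
HAVING: keep groups with count ≥ 2.
  3: ids {8, 18, 19, 27, 34, 37} → COUNT(*)=6
  4: ids {1, 7, 12} → COUNT(*)=3
  7: ids {2, 10, 22, 36, 40} → COUNT(*)=5

Support | 6 ; Engineering | 3 ; Legal | 5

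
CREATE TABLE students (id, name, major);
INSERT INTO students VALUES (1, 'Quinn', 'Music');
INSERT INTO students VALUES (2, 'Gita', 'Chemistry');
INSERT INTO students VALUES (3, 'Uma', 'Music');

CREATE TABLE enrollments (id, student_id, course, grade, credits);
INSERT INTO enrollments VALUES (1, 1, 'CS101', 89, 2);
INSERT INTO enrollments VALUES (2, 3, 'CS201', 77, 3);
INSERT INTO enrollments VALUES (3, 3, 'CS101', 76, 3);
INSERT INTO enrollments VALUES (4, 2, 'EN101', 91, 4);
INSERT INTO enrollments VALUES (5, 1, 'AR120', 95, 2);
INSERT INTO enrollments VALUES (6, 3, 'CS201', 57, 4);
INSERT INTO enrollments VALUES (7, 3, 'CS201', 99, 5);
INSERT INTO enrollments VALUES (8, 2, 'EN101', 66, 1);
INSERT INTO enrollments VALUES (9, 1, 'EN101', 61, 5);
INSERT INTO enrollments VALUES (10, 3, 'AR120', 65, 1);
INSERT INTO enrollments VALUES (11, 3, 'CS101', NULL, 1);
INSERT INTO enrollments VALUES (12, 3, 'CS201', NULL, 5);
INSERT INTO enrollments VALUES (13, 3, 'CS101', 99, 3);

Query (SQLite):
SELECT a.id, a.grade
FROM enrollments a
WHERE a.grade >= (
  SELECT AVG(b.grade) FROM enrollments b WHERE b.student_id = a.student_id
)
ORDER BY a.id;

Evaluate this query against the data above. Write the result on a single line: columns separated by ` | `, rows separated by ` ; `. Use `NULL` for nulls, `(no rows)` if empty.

1 | 89 ; 4 | 91 ; 5 | 95 ; 7 | 99 ; 13 | 99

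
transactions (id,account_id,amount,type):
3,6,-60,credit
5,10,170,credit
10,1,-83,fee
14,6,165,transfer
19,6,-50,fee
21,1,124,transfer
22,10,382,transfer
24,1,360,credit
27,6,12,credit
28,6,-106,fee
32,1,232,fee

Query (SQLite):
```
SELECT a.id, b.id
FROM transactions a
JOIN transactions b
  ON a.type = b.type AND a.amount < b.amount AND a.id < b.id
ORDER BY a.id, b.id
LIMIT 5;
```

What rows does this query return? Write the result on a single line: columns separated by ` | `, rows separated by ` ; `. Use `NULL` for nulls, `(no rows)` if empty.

Pairs (a,b) with same type, a.amount < b.amount, a.id < b.id.
type groups: credit:{3,5,24,27} fee:{10,19,28,32} transfer:{14,21,22}
Ordered by (a.id, b.id); first 5.

3 | 5 ; 3 | 24 ; 3 | 27 ; 5 | 24 ; 10 | 19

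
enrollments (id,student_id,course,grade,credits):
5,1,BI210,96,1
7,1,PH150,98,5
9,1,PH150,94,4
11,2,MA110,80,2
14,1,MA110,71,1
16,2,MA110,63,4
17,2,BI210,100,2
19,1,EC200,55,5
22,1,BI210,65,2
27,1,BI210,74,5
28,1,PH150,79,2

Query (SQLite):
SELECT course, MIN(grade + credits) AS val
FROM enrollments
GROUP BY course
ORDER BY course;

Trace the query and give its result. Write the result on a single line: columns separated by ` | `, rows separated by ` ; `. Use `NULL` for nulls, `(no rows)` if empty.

BI210 | 67 ; EC200 | 60 ; MA110 | 67 ; PH150 | 81

For each row compute grade + credits.
Group by course; take MIN of the expression per group.
  BI210: ids {5, 17, 22, 27} → MIN(grade + credits)=67
  EC200: ids {19} → MIN(grade + credits)=60
  MA110: ids {11, 14, 16} → MIN(grade + credits)=67
  PH150: ids {7, 9, 28} → MIN(grade + credits)=81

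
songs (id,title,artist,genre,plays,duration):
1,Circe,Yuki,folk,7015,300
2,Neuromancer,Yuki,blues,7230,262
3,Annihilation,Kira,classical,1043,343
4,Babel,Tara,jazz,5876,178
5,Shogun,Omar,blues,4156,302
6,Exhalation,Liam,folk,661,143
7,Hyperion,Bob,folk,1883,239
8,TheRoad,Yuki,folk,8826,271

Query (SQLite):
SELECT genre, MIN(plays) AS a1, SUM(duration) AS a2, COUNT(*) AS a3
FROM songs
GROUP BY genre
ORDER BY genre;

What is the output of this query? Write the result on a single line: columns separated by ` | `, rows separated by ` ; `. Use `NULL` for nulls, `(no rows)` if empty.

blues | 4156 | 564 | 2 ; classical | 1043 | 343 | 1 ; folk | 661 | 953 | 4 ; jazz | 5876 | 178 | 1

Group songs by genre.
Per group compute: MIN(plays), SUM(duration), COUNT(*).
  blues: ids {2, 5} → MIN(plays)=4156, SUM(duration)=564, COUNT(*)=2
  classical: ids {3} → MIN(plays)=1043, SUM(duration)=343, COUNT(*)=1
  folk: ids {1, 6, 7, 8} → MIN(plays)=661, SUM(duration)=953, COUNT(*)=4
  jazz: ids {4} → MIN(plays)=5876, SUM(duration)=178, COUNT(*)=1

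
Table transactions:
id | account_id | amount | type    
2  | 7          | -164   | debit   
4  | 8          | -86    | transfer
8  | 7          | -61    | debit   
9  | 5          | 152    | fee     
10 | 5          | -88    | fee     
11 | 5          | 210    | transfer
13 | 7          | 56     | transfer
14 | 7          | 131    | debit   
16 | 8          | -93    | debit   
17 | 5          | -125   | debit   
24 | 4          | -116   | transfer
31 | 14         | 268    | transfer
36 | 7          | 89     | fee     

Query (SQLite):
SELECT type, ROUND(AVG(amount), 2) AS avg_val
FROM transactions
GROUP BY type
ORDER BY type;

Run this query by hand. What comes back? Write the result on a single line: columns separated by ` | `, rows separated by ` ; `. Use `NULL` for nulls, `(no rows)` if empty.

Partition transactions by type; compute ROUND(AVG(amount), 2) within each group.
  debit: ids {2, 8, 14, 16, 17} → ROUND(AVG(amount), 2)=-62.4
  fee: ids {9, 10, 36} → ROUND(AVG(amount), 2)=51
  transfer: ids {4, 11, 13, 24, 31} → ROUND(AVG(amount), 2)=66.4

debit | -62.4 ; fee | 51 ; transfer | 66.4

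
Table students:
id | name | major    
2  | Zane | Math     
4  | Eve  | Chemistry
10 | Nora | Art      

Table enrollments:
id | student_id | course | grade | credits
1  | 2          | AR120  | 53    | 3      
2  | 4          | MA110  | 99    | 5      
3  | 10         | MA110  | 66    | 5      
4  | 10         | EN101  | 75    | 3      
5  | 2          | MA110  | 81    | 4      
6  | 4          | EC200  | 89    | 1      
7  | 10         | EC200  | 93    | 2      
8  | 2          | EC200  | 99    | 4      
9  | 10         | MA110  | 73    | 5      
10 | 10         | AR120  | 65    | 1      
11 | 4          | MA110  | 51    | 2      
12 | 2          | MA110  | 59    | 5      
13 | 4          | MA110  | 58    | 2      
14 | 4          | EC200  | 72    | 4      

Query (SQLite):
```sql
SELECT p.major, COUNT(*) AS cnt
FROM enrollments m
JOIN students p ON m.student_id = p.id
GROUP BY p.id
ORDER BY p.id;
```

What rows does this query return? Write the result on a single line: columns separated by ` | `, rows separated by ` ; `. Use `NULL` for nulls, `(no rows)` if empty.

Math | 4 ; Chemistry | 5 ; Art | 5

Join each enrollments row to its students via student_id.
Group joined rows by students.id; compute COUNT(*) per group.
  2: ids {1, 5, 8, 12} → COUNT(*)=4
  4: ids {2, 6, 11, 13, 14} → COUNT(*)=5
  10: ids {3, 4, 7, 9, 10} → COUNT(*)=5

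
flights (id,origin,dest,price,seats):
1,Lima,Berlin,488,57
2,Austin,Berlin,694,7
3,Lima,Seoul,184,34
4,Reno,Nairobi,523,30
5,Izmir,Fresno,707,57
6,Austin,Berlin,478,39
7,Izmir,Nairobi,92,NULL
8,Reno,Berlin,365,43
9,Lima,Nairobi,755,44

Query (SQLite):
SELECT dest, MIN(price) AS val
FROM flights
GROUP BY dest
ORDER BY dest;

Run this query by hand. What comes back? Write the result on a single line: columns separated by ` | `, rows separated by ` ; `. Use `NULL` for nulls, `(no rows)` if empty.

Partition flights by dest; compute MIN(price) within each group.
  Berlin: ids {1, 2, 6, 8} → MIN(price)=365
  Fresno: ids {5} → MIN(price)=707
  Nairobi: ids {4, 7, 9} → MIN(price)=92
  Seoul: ids {3} → MIN(price)=184

Berlin | 365 ; Fresno | 707 ; Nairobi | 92 ; Seoul | 184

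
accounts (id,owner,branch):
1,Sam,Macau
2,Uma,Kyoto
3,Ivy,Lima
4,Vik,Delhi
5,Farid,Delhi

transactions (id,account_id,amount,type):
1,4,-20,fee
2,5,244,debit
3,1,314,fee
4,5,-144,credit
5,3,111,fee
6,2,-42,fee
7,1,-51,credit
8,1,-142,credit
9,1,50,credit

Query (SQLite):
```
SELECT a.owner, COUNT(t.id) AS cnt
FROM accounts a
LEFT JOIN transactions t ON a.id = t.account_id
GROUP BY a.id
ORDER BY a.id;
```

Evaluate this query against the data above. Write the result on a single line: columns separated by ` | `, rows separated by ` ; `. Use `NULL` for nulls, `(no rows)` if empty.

Sam | 4 ; Uma | 1 ; Ivy | 1 ; Vik | 1 ; Farid | 2

LEFT JOIN keeps every accounts row; unmatched ones get NULL for transactions columns.
Group by accounts.id and compute COUNT(t.id). COUNT(col) of an all-NULL group is 0.
  1: ids {3, 7, 8, 9} → COUNT(t.id)=4
  2: ids {6} → COUNT(t.id)=1
  3: ids {5} → COUNT(t.id)=1
  4: ids {1} → COUNT(t.id)=1
  5: ids {2, 4} → COUNT(t.id)=2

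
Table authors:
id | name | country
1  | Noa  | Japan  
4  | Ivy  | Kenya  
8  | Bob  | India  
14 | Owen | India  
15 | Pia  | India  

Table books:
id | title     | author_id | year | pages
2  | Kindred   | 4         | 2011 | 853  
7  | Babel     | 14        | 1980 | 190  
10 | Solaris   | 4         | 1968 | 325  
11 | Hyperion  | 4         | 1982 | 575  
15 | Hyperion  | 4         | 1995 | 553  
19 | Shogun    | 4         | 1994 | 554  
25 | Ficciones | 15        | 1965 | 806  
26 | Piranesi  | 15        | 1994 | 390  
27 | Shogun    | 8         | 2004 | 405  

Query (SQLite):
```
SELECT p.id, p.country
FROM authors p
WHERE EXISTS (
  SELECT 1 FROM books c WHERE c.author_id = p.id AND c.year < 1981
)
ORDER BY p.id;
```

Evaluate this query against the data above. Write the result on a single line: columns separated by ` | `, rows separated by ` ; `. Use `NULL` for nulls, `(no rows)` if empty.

For each authors row, check whether any books with matching author_id has year < 1981.
Keep rows where that is true.

4 | Kenya ; 14 | India ; 15 | India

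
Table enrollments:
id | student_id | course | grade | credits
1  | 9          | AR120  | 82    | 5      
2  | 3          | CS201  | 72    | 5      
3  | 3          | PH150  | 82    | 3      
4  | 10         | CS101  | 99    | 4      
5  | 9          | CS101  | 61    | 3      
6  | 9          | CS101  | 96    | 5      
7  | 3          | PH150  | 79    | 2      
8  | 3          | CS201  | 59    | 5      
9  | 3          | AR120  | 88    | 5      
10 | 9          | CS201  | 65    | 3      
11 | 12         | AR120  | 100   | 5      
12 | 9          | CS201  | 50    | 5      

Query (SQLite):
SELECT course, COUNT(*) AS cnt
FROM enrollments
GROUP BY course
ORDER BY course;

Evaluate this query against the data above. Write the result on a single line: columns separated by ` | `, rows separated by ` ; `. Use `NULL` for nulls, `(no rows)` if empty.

AR120 | 3 ; CS101 | 3 ; CS201 | 4 ; PH150 | 2

Partition enrollments by course; compute COUNT(*) within each group.
  AR120: ids {1, 9, 11} → COUNT(*)=3
  CS101: ids {4, 5, 6} → COUNT(*)=3
  CS201: ids {2, 8, 10, 12} → COUNT(*)=4
  PH150: ids {3, 7} → COUNT(*)=2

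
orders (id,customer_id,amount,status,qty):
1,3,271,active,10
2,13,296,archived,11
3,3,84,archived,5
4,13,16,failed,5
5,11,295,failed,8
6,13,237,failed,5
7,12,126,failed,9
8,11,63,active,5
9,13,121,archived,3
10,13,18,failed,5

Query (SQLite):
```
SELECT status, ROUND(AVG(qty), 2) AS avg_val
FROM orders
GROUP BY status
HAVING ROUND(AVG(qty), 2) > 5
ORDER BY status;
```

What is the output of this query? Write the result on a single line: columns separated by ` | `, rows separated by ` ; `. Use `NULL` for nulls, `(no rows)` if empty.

active | 7.5 ; archived | 6.33 ; failed | 6.4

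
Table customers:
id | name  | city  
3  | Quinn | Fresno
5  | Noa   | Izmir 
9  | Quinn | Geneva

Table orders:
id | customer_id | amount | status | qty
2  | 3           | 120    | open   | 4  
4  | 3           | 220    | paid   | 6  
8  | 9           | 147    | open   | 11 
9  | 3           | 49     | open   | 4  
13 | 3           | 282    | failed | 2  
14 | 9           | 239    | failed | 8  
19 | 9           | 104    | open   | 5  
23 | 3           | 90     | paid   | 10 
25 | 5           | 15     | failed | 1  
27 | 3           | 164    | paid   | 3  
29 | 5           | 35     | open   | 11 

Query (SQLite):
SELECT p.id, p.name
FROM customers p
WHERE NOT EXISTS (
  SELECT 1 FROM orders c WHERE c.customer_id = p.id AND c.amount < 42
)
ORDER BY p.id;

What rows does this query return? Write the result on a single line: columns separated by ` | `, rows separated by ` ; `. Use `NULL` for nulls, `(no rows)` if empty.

For each customers row, check whether any orders with matching customer_id has amount < 42.
Keep rows where that is false.

3 | Quinn ; 9 | Quinn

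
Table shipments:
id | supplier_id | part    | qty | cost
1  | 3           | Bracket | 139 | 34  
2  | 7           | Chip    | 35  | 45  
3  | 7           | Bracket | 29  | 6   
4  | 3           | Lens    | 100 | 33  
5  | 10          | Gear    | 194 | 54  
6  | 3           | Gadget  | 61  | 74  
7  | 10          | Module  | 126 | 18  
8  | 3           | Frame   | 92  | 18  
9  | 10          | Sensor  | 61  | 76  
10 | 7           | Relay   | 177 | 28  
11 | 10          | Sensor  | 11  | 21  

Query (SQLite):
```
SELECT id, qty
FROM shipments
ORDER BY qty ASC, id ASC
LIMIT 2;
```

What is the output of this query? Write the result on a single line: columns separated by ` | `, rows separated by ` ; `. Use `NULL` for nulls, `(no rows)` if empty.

11 | 11 ; 3 | 29

Sort by qty asc, tiebreak id asc: (11, id=11), (29, id=3), (35, id=2), (61, id=6), (61, id=9) …. Take first 2.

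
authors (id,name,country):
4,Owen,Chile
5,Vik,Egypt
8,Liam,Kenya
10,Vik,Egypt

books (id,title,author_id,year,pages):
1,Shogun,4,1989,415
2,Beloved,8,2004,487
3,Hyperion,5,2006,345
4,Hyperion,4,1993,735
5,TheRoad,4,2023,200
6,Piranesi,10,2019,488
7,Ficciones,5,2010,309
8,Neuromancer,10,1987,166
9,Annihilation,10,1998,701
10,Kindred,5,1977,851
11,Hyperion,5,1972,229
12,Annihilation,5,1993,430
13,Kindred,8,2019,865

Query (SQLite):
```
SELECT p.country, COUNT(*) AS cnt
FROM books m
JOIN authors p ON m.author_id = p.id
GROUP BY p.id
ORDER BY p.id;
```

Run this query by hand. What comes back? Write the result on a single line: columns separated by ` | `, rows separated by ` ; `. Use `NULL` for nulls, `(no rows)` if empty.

Join each books row to its authors via author_id.
Group joined rows by authors.id; compute COUNT(*) per group.
  4: ids {1, 4, 5} → COUNT(*)=3
  5: ids {3, 7, 10, 11, 12} → COUNT(*)=5
  8: ids {2, 13} → COUNT(*)=2
  10: ids {6, 8, 9} → COUNT(*)=3

Chile | 3 ; Egypt | 5 ; Kenya | 2 ; Egypt | 3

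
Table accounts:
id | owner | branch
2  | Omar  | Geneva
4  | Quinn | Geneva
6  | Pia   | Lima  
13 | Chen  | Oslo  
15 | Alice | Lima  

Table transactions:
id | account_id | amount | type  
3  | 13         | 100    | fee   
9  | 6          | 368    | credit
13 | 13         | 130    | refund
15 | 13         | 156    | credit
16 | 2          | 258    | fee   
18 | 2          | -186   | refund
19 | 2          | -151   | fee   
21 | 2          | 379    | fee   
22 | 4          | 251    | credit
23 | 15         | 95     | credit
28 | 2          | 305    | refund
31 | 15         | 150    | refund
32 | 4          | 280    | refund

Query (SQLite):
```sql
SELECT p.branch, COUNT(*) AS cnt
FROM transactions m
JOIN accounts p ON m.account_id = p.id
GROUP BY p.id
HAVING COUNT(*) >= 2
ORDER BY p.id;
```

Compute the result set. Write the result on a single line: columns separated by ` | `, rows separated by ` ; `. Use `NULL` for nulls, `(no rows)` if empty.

Geneva | 5 ; Geneva | 2 ; Oslo | 3 ; Lima | 2

Join each transactions row to its accounts via account_id.
Group joined rows by accounts.id; compute COUNT(*) per group.
HAVING: keep groups with count ≥ 2.
  2: ids {16, 18, 19, 21, 28} → COUNT(*)=5
  4: ids {22, 32} → COUNT(*)=2
  6: ids {9} → COUNT(*)=1
  13: ids {3, 13, 15} → COUNT(*)=3
  15: ids {23, 31} → COUNT(*)=2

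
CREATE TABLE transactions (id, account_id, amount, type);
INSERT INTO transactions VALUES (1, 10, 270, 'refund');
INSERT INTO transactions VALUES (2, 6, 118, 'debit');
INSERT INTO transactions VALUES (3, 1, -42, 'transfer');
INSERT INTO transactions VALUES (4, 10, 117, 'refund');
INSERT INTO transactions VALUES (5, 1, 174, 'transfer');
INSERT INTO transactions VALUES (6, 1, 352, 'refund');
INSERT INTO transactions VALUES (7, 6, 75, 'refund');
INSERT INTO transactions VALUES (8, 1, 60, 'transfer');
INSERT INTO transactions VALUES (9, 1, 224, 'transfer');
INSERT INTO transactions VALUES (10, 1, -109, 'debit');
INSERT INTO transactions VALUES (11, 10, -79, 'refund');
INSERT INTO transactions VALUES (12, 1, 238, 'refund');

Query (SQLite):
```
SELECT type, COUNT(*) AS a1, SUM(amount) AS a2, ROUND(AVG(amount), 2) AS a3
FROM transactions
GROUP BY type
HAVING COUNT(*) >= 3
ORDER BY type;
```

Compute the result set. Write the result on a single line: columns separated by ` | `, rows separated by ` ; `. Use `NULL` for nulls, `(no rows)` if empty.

Group transactions by type.
Per group compute: COUNT(*), SUM(amount), ROUND(AVG(amount), 2).
HAVING: drop groups with fewer than 3 rows.
  debit: ids {2, 10} → COUNT(*)=2, SUM(amount)=9, ROUND(AVG(amount), 2)=4.5
  refund: ids {1, 4, 6, 7, 11, 12} → COUNT(*)=6, SUM(amount)=973, ROUND(AVG(amount), 2)=162.17
  transfer: ids {3, 5, 8, 9} → COUNT(*)=4, SUM(amount)=416, ROUND(AVG(amount), 2)=104

refund | 6 | 973 | 162.17 ; transfer | 4 | 416 | 104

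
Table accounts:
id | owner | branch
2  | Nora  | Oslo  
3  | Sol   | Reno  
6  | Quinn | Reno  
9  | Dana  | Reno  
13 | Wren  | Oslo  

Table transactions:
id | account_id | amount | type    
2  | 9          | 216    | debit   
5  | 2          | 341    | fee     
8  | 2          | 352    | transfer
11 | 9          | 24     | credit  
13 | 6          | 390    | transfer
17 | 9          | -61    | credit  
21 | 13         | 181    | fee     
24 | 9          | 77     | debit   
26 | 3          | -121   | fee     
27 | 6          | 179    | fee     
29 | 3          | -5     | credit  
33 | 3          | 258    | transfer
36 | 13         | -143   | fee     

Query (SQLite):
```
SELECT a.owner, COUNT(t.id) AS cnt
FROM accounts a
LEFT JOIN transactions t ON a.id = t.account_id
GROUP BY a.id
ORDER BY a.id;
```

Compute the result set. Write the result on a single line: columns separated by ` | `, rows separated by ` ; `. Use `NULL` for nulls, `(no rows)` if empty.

Nora | 2 ; Sol | 3 ; Quinn | 2 ; Dana | 4 ; Wren | 2

LEFT JOIN keeps every accounts row; unmatched ones get NULL for transactions columns.
Group by accounts.id and compute COUNT(t.id). COUNT(col) of an all-NULL group is 0.
  2: ids {5, 8} → COUNT(t.id)=2
  3: ids {26, 29, 33} → COUNT(t.id)=3
  6: ids {13, 27} → COUNT(t.id)=2
  9: ids {2, 11, 17, 24} → COUNT(t.id)=4
  13: ids {21, 36} → COUNT(t.id)=2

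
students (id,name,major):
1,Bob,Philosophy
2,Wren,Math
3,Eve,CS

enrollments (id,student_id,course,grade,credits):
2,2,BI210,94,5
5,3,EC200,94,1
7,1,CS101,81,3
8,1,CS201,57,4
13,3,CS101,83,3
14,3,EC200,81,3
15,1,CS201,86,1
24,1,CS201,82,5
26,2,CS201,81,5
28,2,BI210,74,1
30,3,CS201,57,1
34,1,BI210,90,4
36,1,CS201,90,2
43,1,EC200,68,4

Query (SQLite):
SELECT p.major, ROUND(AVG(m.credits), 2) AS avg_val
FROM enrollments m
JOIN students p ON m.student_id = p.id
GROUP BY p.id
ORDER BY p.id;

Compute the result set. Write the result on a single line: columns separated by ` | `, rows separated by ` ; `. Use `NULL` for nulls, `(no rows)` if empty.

Philosophy | 3.29 ; Math | 3.67 ; CS | 2

Join each enrollments row to its students via student_id.
Group joined rows by students.id; compute ROUND(AVG(m.credits), 2) per group.
  1: ids {7, 8, 15, 24, 34, 36, 43} → ROUND(AVG(m.credits), 2)=3.29
  2: ids {2, 26, 28} → ROUND(AVG(m.credits), 2)=3.67
  3: ids {5, 13, 14, 30} → ROUND(AVG(m.credits), 2)=2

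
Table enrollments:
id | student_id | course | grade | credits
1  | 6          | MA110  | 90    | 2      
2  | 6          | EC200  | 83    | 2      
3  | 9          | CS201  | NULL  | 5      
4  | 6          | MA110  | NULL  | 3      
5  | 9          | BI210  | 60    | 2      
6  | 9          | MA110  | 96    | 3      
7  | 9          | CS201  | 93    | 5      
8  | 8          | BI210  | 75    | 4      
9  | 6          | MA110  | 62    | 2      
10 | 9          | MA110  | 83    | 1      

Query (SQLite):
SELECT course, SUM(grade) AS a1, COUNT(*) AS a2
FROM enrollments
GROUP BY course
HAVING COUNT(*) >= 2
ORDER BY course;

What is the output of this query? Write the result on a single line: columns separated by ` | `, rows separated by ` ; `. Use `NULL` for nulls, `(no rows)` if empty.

BI210 | 135 | 2 ; CS201 | 93 | 2 ; MA110 | 331 | 5

Group enrollments by course.
Per group compute: SUM(grade), COUNT(*).
HAVING: drop groups with fewer than 2 rows.
  BI210: ids {5, 8} → SUM(grade)=135, COUNT(*)=2
  CS201: ids {3, 7} → SUM(grade)=93, COUNT(*)=2
  EC200: ids {2} → SUM(grade)=83, COUNT(*)=1
  MA110: ids {1, 4, 6, 9, 10} → SUM(grade)=331, COUNT(*)=5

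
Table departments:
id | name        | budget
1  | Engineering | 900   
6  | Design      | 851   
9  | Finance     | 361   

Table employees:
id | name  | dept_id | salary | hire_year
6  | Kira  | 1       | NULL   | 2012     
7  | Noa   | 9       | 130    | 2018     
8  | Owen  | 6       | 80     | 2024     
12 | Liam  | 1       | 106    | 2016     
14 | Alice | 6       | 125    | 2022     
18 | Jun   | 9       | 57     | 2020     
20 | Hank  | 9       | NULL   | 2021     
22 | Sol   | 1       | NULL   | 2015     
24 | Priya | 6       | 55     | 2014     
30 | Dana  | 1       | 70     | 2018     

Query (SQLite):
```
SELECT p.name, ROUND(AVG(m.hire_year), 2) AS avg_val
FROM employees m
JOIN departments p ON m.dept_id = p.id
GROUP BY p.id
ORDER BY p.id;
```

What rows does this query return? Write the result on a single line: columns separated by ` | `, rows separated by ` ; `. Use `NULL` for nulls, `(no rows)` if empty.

Join each employees row to its departments via dept_id.
Group joined rows by departments.id; compute ROUND(AVG(m.hire_year), 2) per group.
  1: ids {6, 12, 22, 30} → ROUND(AVG(m.hire_year), 2)=2015.25
  6: ids {8, 14, 24} → ROUND(AVG(m.hire_year), 2)=2020
  9: ids {7, 18, 20} → ROUND(AVG(m.hire_year), 2)=2019.67

Engineering | 2015.25 ; Design | 2020 ; Finance | 2019.67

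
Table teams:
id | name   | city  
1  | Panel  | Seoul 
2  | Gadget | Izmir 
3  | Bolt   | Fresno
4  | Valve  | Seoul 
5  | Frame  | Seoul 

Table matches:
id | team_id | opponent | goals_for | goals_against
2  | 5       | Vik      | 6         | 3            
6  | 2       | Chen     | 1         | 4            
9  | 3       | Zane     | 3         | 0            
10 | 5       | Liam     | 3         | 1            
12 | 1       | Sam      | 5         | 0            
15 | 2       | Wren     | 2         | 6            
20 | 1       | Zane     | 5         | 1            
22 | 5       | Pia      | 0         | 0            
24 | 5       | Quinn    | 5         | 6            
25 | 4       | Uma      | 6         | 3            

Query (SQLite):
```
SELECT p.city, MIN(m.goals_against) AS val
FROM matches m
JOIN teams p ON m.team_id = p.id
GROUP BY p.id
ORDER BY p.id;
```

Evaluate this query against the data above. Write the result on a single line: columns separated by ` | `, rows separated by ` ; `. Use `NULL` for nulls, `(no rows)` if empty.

Seoul | 0 ; Izmir | 4 ; Fresno | 0 ; Seoul | 3 ; Seoul | 0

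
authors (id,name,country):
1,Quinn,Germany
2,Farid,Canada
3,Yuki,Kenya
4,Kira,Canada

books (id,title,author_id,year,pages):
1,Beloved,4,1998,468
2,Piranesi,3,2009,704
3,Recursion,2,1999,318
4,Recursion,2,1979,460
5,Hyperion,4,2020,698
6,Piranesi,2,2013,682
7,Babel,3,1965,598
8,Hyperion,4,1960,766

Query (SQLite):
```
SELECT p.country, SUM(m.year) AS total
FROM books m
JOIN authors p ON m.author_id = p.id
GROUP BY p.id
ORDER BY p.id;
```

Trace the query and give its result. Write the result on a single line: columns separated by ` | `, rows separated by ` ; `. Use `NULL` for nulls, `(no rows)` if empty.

Canada | 5991 ; Kenya | 3974 ; Canada | 5978

Join each books row to its authors via author_id.
Group joined rows by authors.id; compute SUM(m.year) per group.
  2: ids {3, 4, 6} → SUM(m.year)=5991
  3: ids {2, 7} → SUM(m.year)=3974
  4: ids {1, 5, 8} → SUM(m.year)=5978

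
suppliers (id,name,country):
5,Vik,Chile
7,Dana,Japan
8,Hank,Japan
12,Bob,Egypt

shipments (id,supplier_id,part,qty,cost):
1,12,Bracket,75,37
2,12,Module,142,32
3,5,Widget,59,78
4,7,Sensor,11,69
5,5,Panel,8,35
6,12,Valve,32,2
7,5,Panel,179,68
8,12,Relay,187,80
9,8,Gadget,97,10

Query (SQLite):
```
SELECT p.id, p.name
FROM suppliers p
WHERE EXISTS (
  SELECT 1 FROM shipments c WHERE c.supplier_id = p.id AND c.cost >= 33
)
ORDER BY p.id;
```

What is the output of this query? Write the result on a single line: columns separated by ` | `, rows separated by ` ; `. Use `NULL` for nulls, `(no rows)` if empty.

5 | Vik ; 7 | Dana ; 12 | Bob

For each suppliers row, check whether any shipments with matching supplier_id has cost >= 33.
Keep rows where that is true.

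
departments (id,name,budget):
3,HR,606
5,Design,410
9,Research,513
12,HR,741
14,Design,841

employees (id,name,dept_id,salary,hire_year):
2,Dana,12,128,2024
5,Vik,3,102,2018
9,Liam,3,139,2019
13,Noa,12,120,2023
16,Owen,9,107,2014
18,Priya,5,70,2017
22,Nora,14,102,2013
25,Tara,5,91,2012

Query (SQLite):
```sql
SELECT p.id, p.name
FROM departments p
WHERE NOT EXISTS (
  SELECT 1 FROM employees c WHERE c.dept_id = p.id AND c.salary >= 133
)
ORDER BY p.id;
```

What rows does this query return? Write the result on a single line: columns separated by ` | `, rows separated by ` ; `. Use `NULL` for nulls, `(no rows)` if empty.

For each departments row, check whether any employees with matching dept_id has salary >= 133.
Keep rows where that is false.

5 | Design ; 9 | Research ; 12 | HR ; 14 | Design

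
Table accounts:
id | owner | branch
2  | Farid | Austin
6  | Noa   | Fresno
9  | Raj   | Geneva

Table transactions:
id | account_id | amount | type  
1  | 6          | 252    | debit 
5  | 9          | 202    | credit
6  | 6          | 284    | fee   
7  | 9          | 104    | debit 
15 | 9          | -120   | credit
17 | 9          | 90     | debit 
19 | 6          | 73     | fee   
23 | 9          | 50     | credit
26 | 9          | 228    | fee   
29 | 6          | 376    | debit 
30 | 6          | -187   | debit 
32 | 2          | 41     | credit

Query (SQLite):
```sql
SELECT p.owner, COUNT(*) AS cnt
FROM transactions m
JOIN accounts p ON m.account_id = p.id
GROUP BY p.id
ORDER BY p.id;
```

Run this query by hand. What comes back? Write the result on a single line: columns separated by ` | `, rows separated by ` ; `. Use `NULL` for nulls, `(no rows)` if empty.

Join each transactions row to its accounts via account_id.
Group joined rows by accounts.id; compute COUNT(*) per group.
  2: ids {32} → COUNT(*)=1
  6: ids {1, 6, 19, 29, 30} → COUNT(*)=5
  9: ids {5, 7, 15, 17, 23, 26} → COUNT(*)=6

Farid | 1 ; Noa | 5 ; Raj | 6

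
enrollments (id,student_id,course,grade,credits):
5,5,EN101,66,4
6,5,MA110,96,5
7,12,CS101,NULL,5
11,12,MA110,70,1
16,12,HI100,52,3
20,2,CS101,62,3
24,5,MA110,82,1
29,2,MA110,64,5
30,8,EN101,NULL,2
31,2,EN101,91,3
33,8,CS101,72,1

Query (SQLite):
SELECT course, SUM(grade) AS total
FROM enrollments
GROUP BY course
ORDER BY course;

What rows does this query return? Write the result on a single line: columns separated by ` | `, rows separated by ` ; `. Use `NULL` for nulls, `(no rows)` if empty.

Partition enrollments by course; compute SUM(grade) within each group.
  CS101: ids {7, 20, 33} → SUM(grade)=134
  EN101: ids {5, 30, 31} → SUM(grade)=157
  HI100: ids {16} → SUM(grade)=52
  MA110: ids {6, 11, 24, 29} → SUM(grade)=312

CS101 | 134 ; EN101 | 157 ; HI100 | 52 ; MA110 | 312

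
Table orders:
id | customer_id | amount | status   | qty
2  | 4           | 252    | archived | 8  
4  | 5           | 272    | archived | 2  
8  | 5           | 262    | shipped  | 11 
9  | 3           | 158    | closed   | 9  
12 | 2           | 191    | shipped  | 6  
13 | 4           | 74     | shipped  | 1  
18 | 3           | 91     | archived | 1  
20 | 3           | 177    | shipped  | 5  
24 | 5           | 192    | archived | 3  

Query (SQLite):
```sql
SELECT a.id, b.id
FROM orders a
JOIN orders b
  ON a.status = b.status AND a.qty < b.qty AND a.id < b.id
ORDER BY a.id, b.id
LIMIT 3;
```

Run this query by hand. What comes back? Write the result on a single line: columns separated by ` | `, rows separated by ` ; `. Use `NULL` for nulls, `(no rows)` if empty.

Pairs (a,b) with same status, a.qty < b.qty, a.id < b.id.
status groups: archived:{2,4,18,24} closed:{9} shipped:{8,12,13,20}
Ordered by (a.id, b.id); first 3.

4 | 24 ; 13 | 20 ; 18 | 24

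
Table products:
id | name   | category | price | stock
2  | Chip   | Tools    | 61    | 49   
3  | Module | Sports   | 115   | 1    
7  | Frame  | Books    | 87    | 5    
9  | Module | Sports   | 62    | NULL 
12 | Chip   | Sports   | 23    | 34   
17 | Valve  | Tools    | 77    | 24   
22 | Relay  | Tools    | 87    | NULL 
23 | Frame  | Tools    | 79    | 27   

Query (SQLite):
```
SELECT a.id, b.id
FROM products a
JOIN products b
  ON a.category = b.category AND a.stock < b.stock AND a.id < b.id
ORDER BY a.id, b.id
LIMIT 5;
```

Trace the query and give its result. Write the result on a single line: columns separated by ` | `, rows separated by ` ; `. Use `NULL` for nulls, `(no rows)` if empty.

Pairs (a,b) with same category, a.stock < b.stock, a.id < b.id.
category groups: Books:{7} Sports:{3,9,12} Tools:{2,17,22,23}
Ordered by (a.id, b.id); first 5.

3 | 12 ; 17 | 23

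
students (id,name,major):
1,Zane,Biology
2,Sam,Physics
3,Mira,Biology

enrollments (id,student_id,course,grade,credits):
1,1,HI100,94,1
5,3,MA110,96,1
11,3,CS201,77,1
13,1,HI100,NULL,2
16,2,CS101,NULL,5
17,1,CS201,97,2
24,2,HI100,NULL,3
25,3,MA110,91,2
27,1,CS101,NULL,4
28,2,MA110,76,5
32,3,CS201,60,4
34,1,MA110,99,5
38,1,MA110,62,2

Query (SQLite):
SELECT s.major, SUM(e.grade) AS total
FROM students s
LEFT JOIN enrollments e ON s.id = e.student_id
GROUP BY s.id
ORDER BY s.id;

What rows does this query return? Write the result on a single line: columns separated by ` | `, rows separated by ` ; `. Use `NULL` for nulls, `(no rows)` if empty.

LEFT JOIN keeps every students row; unmatched ones get NULL for enrollments columns.
Group by students.id and compute SUM(e.grade). SUM over an all-NULL group is NULL.
  1: ids {1, 13, 17, 27, 34, 38} → SUM(e.grade)=352
  2: ids {16, 24, 28} → SUM(e.grade)=76
  3: ids {5, 11, 25, 32} → SUM(e.grade)=324

Biology | 352 ; Physics | 76 ; Biology | 324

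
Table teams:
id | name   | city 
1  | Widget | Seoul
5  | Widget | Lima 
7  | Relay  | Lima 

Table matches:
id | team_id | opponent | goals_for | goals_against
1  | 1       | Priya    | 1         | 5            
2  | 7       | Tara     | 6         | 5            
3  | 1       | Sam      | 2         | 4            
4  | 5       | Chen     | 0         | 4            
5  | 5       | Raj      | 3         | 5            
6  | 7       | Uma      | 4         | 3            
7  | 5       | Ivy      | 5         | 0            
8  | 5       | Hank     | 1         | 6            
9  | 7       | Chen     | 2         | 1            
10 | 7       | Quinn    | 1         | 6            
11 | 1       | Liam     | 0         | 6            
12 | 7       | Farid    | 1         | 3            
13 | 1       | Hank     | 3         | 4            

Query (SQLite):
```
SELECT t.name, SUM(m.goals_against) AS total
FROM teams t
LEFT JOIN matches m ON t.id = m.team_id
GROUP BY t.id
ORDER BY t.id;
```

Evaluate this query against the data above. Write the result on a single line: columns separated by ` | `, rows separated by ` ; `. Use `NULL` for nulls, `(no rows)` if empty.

Widget | 19 ; Widget | 15 ; Relay | 18

LEFT JOIN keeps every teams row; unmatched ones get NULL for matches columns.
Group by teams.id and compute SUM(m.goals_against). SUM over an all-NULL group is NULL.
  1: ids {1, 3, 11, 13} → SUM(m.goals_against)=19
  5: ids {4, 5, 7, 8} → SUM(m.goals_against)=15
  7: ids {2, 6, 9, 10, 12} → SUM(m.goals_against)=18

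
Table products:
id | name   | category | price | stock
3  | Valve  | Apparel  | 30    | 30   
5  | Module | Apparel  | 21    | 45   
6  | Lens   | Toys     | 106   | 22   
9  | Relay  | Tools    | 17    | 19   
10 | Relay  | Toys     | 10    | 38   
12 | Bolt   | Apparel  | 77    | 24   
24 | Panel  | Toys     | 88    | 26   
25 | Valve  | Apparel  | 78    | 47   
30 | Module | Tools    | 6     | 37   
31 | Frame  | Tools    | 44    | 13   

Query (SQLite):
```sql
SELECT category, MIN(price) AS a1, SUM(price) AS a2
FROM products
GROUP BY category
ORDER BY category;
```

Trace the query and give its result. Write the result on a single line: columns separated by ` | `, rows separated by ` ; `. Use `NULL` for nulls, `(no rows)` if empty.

Group products by category.
Per group compute: MIN(price), SUM(price).
  Apparel: ids {3, 5, 12, 25} → MIN(price)=21, SUM(price)=206
  Tools: ids {9, 30, 31} → MIN(price)=6, SUM(price)=67
  Toys: ids {6, 10, 24} → MIN(price)=10, SUM(price)=204

Apparel | 21 | 206 ; Tools | 6 | 67 ; Toys | 10 | 204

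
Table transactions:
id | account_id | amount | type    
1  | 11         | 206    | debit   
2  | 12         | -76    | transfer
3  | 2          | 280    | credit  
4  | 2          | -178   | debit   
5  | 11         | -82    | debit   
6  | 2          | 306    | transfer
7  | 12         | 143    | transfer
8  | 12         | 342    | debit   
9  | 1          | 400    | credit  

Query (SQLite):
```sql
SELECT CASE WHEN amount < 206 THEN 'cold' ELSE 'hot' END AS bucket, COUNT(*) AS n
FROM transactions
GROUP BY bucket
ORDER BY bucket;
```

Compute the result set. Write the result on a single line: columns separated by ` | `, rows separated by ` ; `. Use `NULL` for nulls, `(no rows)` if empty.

cold | 4 ; hot | 5

Bucket rows by amount < 206 → 'cold' else 'hot'; count each bucket.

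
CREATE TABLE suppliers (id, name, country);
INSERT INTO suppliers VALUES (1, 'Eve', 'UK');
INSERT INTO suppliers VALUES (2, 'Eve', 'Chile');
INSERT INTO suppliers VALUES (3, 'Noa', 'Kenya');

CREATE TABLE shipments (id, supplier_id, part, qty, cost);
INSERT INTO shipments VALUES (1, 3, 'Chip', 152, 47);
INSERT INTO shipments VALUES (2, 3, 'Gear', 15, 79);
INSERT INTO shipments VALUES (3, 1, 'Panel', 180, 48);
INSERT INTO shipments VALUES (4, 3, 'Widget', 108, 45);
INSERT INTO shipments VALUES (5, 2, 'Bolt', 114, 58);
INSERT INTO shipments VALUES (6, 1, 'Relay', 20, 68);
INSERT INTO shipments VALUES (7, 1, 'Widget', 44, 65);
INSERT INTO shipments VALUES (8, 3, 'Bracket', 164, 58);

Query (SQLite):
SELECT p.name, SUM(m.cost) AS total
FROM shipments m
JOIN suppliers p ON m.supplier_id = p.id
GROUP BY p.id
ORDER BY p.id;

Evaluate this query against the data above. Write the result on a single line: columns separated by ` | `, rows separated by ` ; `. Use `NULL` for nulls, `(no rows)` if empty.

Eve | 181 ; Eve | 58 ; Noa | 229

Join each shipments row to its suppliers via supplier_id.
Group joined rows by suppliers.id; compute SUM(m.cost) per group.
  1: ids {3, 6, 7} → SUM(m.cost)=181
  2: ids {5} → SUM(m.cost)=58
  3: ids {1, 2, 4, 8} → SUM(m.cost)=229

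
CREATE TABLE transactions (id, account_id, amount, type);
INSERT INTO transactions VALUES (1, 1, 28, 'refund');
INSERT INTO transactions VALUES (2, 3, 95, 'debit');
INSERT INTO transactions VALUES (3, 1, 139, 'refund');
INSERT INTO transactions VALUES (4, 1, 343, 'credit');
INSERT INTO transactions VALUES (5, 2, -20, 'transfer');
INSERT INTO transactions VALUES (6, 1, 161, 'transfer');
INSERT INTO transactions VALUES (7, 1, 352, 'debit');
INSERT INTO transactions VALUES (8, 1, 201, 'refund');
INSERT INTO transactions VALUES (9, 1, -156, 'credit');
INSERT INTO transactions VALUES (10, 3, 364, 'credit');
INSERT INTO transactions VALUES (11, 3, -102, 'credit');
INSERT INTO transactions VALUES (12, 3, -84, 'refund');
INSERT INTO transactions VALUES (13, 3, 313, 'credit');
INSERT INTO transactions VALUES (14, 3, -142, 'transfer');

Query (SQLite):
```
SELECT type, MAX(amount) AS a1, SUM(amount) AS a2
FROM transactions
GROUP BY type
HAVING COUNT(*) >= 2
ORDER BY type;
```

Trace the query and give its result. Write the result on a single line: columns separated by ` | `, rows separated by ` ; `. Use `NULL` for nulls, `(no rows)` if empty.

Group transactions by type.
Per group compute: MAX(amount), SUM(amount).
HAVING: drop groups with fewer than 2 rows.
  credit: ids {4, 9, 10, 11, 13} → MAX(amount)=364, SUM(amount)=762
  debit: ids {2, 7} → MAX(amount)=352, SUM(amount)=447
  refund: ids {1, 3, 8, 12} → MAX(amount)=201, SUM(amount)=284
  transfer: ids {5, 6, 14} → MAX(amount)=161, SUM(amount)=-1

credit | 364 | 762 ; debit | 352 | 447 ; refund | 201 | 284 ; transfer | 161 | -1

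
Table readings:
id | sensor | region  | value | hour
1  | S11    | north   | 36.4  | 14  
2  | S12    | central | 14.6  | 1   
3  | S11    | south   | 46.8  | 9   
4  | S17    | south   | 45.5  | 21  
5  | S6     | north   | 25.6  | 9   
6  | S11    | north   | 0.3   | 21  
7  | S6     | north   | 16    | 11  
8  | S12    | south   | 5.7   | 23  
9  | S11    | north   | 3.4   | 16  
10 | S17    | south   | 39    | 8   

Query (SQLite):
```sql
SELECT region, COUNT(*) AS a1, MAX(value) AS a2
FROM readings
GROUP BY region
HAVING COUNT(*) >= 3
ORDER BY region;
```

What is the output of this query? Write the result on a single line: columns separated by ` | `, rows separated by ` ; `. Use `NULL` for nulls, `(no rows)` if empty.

north | 5 | 36.4 ; south | 4 | 46.8

Group readings by region.
Per group compute: COUNT(*), MAX(value).
HAVING: drop groups with fewer than 3 rows.
  central: ids {2} → COUNT(*)=1, MAX(value)=14.6
  north: ids {1, 5, 6, 7, 9} → COUNT(*)=5, MAX(value)=36.4
  south: ids {3, 4, 8, 10} → COUNT(*)=4, MAX(value)=46.8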